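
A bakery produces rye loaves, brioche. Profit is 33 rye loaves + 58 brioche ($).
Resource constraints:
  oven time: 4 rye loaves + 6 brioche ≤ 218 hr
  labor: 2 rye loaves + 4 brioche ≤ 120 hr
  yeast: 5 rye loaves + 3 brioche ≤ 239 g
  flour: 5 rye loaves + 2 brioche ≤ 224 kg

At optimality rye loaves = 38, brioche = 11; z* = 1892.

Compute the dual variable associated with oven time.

4

Binding: oven time and labor. Non-binding: yeast (16 unused), flour (12 unused).
Slack constraints have shadow price 0 (complementary slackness).
Dual feasibility on the basic columns requires 4·y_oven time + 2·y_labor = 33, 6·y_oven time + 4·y_labor = 58.
→ y_oven time = 4 and y_labor = 8.5.
Shadow price of oven time = 4.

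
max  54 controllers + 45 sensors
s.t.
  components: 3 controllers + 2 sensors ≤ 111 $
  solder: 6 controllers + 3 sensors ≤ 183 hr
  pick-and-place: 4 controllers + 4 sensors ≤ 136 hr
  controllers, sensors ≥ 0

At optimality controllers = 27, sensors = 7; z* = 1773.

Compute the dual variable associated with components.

0

At the optimum: components uses 95 of 111 (slack = 16); solder uses 183 of 183 (binding); pick-and-place uses 136 of 136 (binding).
Slack constraints have shadow price 0 (complementary slackness).
Dual feasibility on the basic columns requires 6·y_solder + 4·y_pick-and-place = 54, 3·y_solder + 4·y_pick-and-place = 45.
Solving: y_solder = 3, y_pick-and-place = 9.
Shadow price of components = 0.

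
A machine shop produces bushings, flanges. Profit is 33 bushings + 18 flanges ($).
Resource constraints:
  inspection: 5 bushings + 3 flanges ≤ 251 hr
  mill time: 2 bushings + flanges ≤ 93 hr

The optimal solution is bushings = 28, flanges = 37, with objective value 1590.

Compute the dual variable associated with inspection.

At the optimum: inspection uses 251 of 251 (binding); mill time uses 93 of 93 (binding).
Dual feasibility on the basic columns requires 5·y_inspection + 2·y_mill time = 33, 3·y_inspection + 1·y_mill time = 18.
→ y_inspection = 3 and y_mill time = 9.
Shadow price of inspection = 3.

3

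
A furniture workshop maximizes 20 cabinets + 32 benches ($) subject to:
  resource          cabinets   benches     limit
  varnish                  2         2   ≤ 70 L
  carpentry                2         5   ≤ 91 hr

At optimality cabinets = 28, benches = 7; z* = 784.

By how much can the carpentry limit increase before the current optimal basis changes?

Binding constraints: varnish, carpentry. The basis is B = [[2,2],[2,5]] with det 6.
Per unit increase in carpentry, x* moves by d = (-0.3333, 0.3333).
The basis stays optimal until cabinets reaches 0; allowable increase = 84 hr.

84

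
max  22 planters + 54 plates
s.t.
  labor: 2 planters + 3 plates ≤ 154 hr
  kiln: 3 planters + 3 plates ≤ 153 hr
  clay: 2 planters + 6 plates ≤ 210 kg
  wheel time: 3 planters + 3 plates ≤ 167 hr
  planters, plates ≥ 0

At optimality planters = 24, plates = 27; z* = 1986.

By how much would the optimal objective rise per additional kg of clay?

8

Binding: kiln and clay. Non-binding: labor (25 unused), wheel time (14 unused).
Slack constraints have shadow price 0 (complementary slackness).
The binding rows give the dual system: 3·y_kiln + 2·y_clay = 22 and 3·y_kiln + 6·y_clay = 54.
Solving: y_kiln = 2, y_clay = 8.
Shadow price of clay = 8.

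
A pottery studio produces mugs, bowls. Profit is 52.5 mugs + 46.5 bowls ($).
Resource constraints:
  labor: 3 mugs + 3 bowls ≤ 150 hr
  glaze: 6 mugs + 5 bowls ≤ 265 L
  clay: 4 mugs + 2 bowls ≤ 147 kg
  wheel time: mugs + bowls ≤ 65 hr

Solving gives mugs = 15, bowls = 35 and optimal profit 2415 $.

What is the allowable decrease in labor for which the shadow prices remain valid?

Binding constraints: labor, glaze. The basis is B = [[3,3],[6,5]] with det -3.
Per unit decrease in labor, x* moves by d = (1.6667, -2).
The basis stays optimal until clay becomes binding; allowable decrease = 6.375 hr.

6.375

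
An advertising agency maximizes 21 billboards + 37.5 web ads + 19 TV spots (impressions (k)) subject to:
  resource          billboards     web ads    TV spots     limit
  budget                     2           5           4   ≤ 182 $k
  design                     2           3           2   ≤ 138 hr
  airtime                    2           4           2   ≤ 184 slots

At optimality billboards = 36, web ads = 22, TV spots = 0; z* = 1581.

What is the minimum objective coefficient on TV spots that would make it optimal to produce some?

27

Binding: budget and design. Non-binding: airtime (24 unused).
Since airtime is not tight, its dual is 0.
From A_Bᵀ y = c: 2·y_budget + 2·y_design = 21; 5·y_budget + 3·y_design = 37.5.
→ y_budget = 3 and y_design = 7.5.
TV spots enters the basis when its profit ≥ yᵀa₃ = 3·4 + 7.5·2 = 27.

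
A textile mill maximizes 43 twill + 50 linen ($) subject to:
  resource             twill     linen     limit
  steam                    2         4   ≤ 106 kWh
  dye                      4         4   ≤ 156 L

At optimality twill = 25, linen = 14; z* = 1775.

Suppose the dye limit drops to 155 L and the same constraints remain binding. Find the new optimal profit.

1766

Check each constraint at x*: steam 106/106 (tight); dye 156/156 (tight).
From A_Bᵀ y = c: 2·y_steam + 4·y_dye = 43; 4·y_steam + 4·y_dye = 50.
Solving: y_steam = 3.5, y_dye = 9.
Δz = y_dye·Δb = 9 × (-1) = -9, so new z* = 1775 − 9 = 1766.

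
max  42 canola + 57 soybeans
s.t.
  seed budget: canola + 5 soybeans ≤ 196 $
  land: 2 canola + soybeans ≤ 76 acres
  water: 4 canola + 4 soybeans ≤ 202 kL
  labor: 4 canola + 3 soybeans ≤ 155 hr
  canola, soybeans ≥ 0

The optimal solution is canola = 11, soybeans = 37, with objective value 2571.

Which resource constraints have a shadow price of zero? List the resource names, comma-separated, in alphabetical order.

seed budget: 196/196 (binding)
land: 59/76 (slack 17)
water: 192/202 (slack 10)
labor: 155/155 (binding)
By complementary slackness, a constraint with positive slack has shadow price 0 → land, water.

land, water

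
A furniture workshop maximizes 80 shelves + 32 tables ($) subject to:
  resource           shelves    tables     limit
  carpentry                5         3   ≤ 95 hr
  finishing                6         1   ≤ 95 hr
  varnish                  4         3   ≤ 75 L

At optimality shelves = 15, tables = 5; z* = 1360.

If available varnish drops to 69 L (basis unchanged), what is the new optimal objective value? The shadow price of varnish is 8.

1312

Δb = -6, so new z* = 1360 + (8)·(-6) = 1360 − 48 = 1312.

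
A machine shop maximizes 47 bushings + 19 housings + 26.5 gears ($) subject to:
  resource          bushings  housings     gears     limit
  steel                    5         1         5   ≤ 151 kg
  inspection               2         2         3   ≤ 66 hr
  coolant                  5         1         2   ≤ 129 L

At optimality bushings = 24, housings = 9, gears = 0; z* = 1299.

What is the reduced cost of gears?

-5.5

At the optimum: steel uses 129 of 151 (slack = 22); inspection uses 66 of 66 (binding); coolant uses 129 of 129 (binding).
By complementary slackness, y = 0 for the non-binding constraint.
The binding rows give the dual system: 2·y_inspection + 5·y_coolant = 47 and 2·y_inspection + 1·y_coolant = 19.
This yields shadow prices y_inspection = 6, y_coolant = 7.
Reduced cost of gears: c₃ − yᵀa₃ = 26.5 − (6·3 + 7·2) = 26.5 − 32 = -5.5.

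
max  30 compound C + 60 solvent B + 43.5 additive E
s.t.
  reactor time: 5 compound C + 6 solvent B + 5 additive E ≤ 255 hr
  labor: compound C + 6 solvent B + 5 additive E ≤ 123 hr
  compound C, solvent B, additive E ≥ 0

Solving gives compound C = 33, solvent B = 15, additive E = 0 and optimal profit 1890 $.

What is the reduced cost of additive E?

-6.5

Check each constraint at x*: reactor time 255/255 (tight); labor 123/123 (tight).
From A_Bᵀ y = c: 5·y_reactor time + 1·y_labor = 30; 6·y_reactor time + 6·y_labor = 60.
Solving: y_reactor time = 5, y_labor = 5.
Reduced cost of additive E: c₃ − yᵀa₃ = 43.5 − (5·5 + 5·5) = 43.5 − 50 = -6.5.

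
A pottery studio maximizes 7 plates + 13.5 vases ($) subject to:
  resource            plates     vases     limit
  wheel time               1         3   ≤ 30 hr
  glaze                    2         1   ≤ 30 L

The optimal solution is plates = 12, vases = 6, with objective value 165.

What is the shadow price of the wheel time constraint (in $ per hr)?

Both wheel time and glaze are binding at x*.
From A_Bᵀ y = c: 1·y_wheel time + 2·y_glaze = 7; 3·y_wheel time + 1·y_glaze = 13.5.
→ y_wheel time = 4 and y_glaze = 1.5.
Shadow price of wheel time = 4.

4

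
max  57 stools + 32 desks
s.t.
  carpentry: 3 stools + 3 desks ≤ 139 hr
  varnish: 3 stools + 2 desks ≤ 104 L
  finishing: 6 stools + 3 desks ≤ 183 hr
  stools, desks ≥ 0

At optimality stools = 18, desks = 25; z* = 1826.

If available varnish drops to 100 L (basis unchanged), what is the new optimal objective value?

At the optimum: carpentry uses 129 of 139 (slack = 10); varnish uses 104 of 104 (binding); finishing uses 183 of 183 (binding).
Slack constraints have shadow price 0 (complementary slackness).
The binding rows give the dual system: 3·y_varnish + 6·y_finishing = 57 and 2·y_varnish + 3·y_finishing = 32.
Solving: y_varnish = 7, y_finishing = 6.
Δz = y_varnish·Δb = 7 × (-4) = -28, so new z* = 1826 − 28 = 1798.

1798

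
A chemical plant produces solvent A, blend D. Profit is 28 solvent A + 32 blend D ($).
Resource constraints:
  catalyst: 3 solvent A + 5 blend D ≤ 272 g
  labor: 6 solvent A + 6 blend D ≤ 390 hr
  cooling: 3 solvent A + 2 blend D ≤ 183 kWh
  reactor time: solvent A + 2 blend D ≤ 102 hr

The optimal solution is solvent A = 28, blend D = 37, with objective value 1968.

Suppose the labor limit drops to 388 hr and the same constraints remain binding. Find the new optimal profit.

Binding: labor and reactor time. Non-binding: catalyst (3 unused), cooling (25 unused).
Slack constraints have shadow price 0 (complementary slackness).
The binding rows give the dual system: 6·y_labor + 1·y_reactor time = 28 and 6·y_labor + 2·y_reactor time = 32.
Solving: y_labor = 4, y_reactor time = 4.
Δz = y_labor·Δb = 4 × (-2) = -8, so new z* = 1968 − 8 = 1960.

1960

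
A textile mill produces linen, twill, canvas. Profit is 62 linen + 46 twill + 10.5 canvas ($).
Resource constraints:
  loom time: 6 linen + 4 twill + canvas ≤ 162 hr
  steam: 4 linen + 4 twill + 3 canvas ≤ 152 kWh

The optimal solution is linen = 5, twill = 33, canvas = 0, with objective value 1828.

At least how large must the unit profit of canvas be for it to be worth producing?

At the optimum: loom time uses 162 of 162 (binding); steam uses 152 of 152 (binding).
The binding rows give the dual system: 6·y_loom time + 4·y_steam = 62 and 4·y_loom time + 4·y_steam = 46.
Solving: y_loom time = 8, y_steam = 3.5.
canvas enters the basis when its profit ≥ yᵀa₃ = 8·1 + 3.5·3 = 18.5.

18.5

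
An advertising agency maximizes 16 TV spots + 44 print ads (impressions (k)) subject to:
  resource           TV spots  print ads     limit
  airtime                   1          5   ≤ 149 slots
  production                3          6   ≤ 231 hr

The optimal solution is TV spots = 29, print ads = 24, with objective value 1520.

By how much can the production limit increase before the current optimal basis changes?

216

Binding constraints: airtime, production. The basis is B = [[1,5],[3,6]] with det -9.
Per unit increase in production, x* moves by d = (0.5556, -0.1111).
The basis stays optimal until print ads reaches 0; allowable increase = 216 hr.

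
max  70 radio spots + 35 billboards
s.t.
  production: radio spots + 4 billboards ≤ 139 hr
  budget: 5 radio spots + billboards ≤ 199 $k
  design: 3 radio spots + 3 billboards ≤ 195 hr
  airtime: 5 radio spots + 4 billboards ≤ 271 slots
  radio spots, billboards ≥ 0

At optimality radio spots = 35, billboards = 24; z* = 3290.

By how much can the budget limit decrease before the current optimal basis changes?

7.5

Binding constraints: budget, airtime. The basis is B = [[5,1],[5,4]] with det 15.
Per unit decrease in budget, x* moves by d = (-0.2667, 0.3333).
The basis stays optimal until production becomes binding; allowable decrease = 7.5 $k.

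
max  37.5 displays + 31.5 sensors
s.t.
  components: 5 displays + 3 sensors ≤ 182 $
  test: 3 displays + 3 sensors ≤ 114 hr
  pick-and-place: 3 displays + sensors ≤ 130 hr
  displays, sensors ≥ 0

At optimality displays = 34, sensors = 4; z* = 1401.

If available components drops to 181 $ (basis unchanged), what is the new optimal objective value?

At the optimum: components uses 182 of 182 (binding); test uses 114 of 114 (binding); pick-and-place uses 106 of 130 (slack = 24).
By complementary slackness, y = 0 for the non-binding constraint.
Dual feasibility on the basic columns requires 5·y_components + 3·y_test = 37.5, 3·y_components + 3·y_test = 31.5.
→ y_components = 3 and y_test = 7.5.
Δz = y_components·Δb = 3 × (-1) = -3, so new z* = 1401 − 3 = 1398.

1398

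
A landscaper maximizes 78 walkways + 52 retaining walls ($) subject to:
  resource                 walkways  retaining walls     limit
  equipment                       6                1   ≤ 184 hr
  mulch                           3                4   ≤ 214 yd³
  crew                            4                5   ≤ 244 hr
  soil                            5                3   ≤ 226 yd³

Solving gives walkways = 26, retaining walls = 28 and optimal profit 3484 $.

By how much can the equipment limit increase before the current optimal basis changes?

24

Binding constraints: equipment, crew. The basis is B = [[6,1],[4,5]] with det 26.
Per unit increase in equipment, x* moves by d = (0.1923, -0.1538).
The basis stays optimal until soil becomes binding; allowable increase = 24 hr.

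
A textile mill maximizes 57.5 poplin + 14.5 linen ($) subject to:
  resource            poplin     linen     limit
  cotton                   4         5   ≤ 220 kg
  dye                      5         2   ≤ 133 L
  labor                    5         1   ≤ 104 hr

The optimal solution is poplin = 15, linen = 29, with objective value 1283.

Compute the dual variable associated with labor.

At the optimum: cotton uses 205 of 220 (slack = 15); dye uses 133 of 133 (binding); labor uses 104 of 104 (binding).
By complementary slackness, y = 0 for the non-binding constraint.
Dual feasibility on the basic columns requires 5·y_dye + 5·y_labor = 57.5, 2·y_dye + 1·y_labor = 14.5.
Solving: y_dye = 3, y_labor = 8.5.
Shadow price of labor = 8.5.

8.5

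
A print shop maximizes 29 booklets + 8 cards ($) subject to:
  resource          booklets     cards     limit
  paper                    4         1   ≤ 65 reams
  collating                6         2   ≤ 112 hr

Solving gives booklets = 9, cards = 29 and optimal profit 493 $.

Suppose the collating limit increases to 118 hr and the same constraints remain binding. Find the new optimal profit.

Check each constraint at x*: paper 65/65 (tight); collating 112/112 (tight).
The binding rows give the dual system: 4·y_paper + 6·y_collating = 29 and 1·y_paper + 2·y_collating = 8.
Solving: y_paper = 5, y_collating = 1.5.
Δz = y_collating·Δb = 1.5 × (6) = 9, so new z* = 493 + 9 = 502.

502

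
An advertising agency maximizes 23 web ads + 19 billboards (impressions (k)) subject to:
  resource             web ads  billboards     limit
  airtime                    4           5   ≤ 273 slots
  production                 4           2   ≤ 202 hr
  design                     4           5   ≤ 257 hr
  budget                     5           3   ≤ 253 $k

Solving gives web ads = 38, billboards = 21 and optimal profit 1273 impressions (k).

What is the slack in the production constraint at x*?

production used = 4·38 + 2·21 = 194; slack = 202 − 194 = 8.

8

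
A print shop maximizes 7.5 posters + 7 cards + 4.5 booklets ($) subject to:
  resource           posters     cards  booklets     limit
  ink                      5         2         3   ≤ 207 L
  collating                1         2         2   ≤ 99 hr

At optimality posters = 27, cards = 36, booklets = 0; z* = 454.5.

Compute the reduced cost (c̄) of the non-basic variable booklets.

-3.5

Both ink and collating are binding at x*.
The binding rows give the dual system: 5·y_ink + 1·y_collating = 7.5 and 2·y_ink + 2·y_collating = 7.
This yields shadow prices y_ink = 1, y_collating = 2.5.
Reduced cost of booklets: c₃ − yᵀa₃ = 4.5 − (1·3 + 2.5·2) = 4.5 − 8 = -3.5.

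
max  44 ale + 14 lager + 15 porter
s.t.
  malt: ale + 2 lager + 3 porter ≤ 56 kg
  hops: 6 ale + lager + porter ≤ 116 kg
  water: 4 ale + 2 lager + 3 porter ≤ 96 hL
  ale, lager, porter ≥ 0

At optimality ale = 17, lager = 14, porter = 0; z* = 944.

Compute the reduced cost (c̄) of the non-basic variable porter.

-4

Binding: hops and water. Non-binding: malt (11 unused).
Slack constraints have shadow price 0 (complementary slackness).
The binding rows give the dual system: 6·y_hops + 4·y_water = 44 and 1·y_hops + 2·y_water = 14.
This yields shadow prices y_hops = 4, y_water = 5.
Reduced cost of porter: c₃ − yᵀa₃ = 15 − (4·1 + 5·3) = 15 − 19 = -4.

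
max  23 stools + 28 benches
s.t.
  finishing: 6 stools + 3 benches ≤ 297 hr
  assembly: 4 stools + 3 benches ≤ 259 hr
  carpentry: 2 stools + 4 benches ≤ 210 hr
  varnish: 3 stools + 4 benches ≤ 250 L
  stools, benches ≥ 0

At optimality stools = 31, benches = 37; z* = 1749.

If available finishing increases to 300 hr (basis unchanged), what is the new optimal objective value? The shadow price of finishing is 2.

Δb = 3, so new z* = 1749 + (2)·(3) = 1749 + 6 = 1755.

1755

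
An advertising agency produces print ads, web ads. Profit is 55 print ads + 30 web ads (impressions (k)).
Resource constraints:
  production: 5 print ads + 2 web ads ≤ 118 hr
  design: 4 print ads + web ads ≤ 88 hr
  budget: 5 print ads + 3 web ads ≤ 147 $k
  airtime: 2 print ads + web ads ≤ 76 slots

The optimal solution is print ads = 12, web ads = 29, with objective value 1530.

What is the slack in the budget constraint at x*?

0

budget used = 5·12 + 3·29 = 147; slack = 147 − 147 = 0.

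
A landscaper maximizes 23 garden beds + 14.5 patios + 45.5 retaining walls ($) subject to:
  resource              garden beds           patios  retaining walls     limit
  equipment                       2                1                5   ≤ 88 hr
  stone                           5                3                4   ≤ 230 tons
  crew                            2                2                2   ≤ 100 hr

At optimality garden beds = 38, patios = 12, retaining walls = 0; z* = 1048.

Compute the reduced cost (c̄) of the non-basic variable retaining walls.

-3

Binding: equipment and crew. Non-binding: stone (4 unused).
Since stone is not tight, its dual is 0.
The binding rows give the dual system: 2·y_equipment + 2·y_crew = 23 and 1·y_equipment + 2·y_crew = 14.5.
This yields shadow prices y_equipment = 8.5, y_crew = 3.
Reduced cost of retaining walls: c₃ − yᵀa₃ = 45.5 − (8.5·5 + 3·2) = 45.5 − 48.5 = -3.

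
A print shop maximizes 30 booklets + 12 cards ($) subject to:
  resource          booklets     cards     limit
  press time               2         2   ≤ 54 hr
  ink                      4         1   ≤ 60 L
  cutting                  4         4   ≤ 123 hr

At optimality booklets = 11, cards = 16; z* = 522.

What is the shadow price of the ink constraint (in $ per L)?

Binding: press time and ink. Non-binding: cutting (15 unused).
Slack constraints have shadow price 0 (complementary slackness).
Dual feasibility on the basic columns requires 2·y_press time + 4·y_ink = 30, 2·y_press time + 1·y_ink = 12.
→ y_press time = 3 and y_ink = 6.
Shadow price of ink = 6.

6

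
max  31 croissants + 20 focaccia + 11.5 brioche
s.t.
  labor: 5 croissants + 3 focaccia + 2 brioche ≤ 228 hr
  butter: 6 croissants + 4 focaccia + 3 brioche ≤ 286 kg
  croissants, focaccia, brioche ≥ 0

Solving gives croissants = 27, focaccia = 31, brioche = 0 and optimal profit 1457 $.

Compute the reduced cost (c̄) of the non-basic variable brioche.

Both labor and butter are binding at x*.
Dual feasibility on the basic columns requires 5·y_labor + 6·y_butter = 31, 3·y_labor + 4·y_butter = 20.
This yields shadow prices y_labor = 2, y_butter = 3.5.
Reduced cost of brioche: c₃ − yᵀa₃ = 11.5 − (2·2 + 3.5·3) = 11.5 − 14.5 = -3.

-3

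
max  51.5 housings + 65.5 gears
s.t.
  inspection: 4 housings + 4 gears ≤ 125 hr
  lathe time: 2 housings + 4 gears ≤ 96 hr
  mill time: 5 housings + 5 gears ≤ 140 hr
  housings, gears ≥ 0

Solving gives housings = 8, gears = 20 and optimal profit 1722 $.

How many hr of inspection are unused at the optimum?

inspection used = 4·8 + 4·20 = 112; slack = 125 − 112 = 13.

13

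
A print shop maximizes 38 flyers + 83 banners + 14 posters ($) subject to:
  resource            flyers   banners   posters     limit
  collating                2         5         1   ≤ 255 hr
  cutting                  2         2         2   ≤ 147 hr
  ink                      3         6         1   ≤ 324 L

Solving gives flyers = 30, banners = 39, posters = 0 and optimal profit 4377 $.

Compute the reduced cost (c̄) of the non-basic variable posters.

Check each constraint at x*: collating 255/255 (tight); cutting 138/147 (slack 9); ink 324/324 (tight).
Since cutting is not tight, its dual is 0.
The binding rows give the dual system: 2·y_collating + 3·y_ink = 38 and 5·y_collating + 6·y_ink = 83.
→ y_collating = 7 and y_ink = 8.
Reduced cost of posters: c₃ − yᵀa₃ = 14 − (7·1 + 8·1) = 14 − 15 = -1.

-1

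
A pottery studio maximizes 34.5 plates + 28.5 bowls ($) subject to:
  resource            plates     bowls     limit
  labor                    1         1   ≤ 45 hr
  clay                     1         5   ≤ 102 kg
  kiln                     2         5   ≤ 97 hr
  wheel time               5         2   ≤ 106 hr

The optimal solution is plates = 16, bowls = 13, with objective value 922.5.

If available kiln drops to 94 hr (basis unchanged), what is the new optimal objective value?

At the optimum: labor uses 29 of 45 (slack = 16); clay uses 81 of 102 (slack = 21); kiln uses 97 of 97 (binding); wheel time uses 106 of 106 (binding).
Since labor, clay are not tight, their duals are 0.
Dual feasibility on the basic columns requires 2·y_kiln + 5·y_wheel time = 34.5, 5·y_kiln + 2·y_wheel time = 28.5.
This yields shadow prices y_kiln = 3.5, y_wheel time = 5.5.
Δz = y_kiln·Δb = 3.5 × (-3) = -10.5, so new z* = 922.5 − 10.5 = 912.

912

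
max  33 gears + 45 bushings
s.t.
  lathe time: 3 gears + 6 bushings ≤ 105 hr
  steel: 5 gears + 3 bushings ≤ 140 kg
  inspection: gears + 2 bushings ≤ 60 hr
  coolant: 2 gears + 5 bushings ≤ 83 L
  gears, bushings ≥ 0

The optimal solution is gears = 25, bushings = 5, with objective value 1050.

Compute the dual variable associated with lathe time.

Binding: lathe time and steel. Non-binding: inspection (25 unused), coolant (8 unused).
By complementary slackness, y = 0 for the non-binding constraints.
Dual feasibility on the basic columns requires 3·y_lathe time + 5·y_steel = 33, 6·y_lathe time + 3·y_steel = 45.
Solving: y_lathe time = 6, y_steel = 3.
Shadow price of lathe time = 6.

6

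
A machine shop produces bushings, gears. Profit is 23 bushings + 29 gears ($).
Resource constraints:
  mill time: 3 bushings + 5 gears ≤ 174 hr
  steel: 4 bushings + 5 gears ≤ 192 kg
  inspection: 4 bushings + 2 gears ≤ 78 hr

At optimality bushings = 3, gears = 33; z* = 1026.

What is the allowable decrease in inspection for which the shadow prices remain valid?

8.4

Binding constraints: mill time, inspection. The basis is B = [[3,5],[4,2]] with det -14.
Per unit decrease in inspection, x* moves by d = (-0.3571, 0.2143).
The basis stays optimal until bushings reaches 0; allowable decrease = 8.4 hr.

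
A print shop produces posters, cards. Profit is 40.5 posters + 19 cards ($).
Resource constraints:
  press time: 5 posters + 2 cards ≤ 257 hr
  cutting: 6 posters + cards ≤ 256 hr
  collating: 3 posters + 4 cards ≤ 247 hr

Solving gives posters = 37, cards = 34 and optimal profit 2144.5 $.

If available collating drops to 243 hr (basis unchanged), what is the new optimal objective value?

2130.5

At the optimum: press time uses 253 of 257 (slack = 4); cutting uses 256 of 256 (binding); collating uses 247 of 247 (binding).
By complementary slackness, y = 0 for the non-binding constraint.
The binding rows give the dual system: 6·y_cutting + 3·y_collating = 40.5 and 1·y_cutting + 4·y_collating = 19.
→ y_cutting = 5 and y_collating = 3.5.
Δz = y_collating·Δb = 3.5 × (-4) = -14, so new z* = 2144.5 − 14 = 2130.5.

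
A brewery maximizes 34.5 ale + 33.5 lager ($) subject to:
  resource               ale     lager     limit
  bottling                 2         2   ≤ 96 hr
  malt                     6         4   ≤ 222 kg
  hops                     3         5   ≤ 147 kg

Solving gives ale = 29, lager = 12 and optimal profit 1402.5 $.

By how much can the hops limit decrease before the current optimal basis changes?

Binding constraints: malt, hops. The basis is B = [[6,4],[3,5]] with det 18.
Per unit decrease in hops, x* moves by d = (0.2222, -0.3333).
The basis stays optimal until lager reaches 0; allowable decrease = 36 kg.

36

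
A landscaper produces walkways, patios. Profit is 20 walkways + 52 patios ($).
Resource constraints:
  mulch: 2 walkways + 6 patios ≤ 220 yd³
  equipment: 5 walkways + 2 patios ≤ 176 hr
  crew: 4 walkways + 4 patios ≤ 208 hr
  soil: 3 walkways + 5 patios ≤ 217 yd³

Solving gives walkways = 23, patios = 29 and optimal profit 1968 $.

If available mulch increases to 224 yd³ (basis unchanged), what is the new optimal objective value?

2000

At the optimum: mulch uses 220 of 220 (binding); equipment uses 173 of 176 (slack = 3); crew uses 208 of 208 (binding); soil uses 214 of 217 (slack = 3).
By complementary slackness, y = 0 for the non-binding constraints.
Dual feasibility on the basic columns requires 2·y_mulch + 4·y_crew = 20, 6·y_mulch + 4·y_crew = 52.
→ y_mulch = 8 and y_crew = 1.
Δz = y_mulch·Δb = 8 × (4) = 32, so new z* = 1968 + 32 = 2000.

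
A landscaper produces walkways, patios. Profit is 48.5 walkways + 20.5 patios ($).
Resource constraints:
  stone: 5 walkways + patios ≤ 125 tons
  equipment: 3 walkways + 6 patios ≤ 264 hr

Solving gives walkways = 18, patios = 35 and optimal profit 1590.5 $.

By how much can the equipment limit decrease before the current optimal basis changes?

Binding constraints: stone, equipment. The basis is B = [[5,1],[3,6]] with det 27.
Per unit decrease in equipment, x* moves by d = (0.037, -0.1852).
The basis stays optimal until patios reaches 0; allowable decrease = 189 hr.

189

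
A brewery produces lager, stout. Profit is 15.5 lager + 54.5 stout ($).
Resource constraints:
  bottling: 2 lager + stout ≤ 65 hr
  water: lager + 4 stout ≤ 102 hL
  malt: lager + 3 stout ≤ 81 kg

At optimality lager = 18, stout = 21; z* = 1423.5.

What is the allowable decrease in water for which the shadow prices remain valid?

Binding constraints: water, malt. The basis is B = [[1,4],[1,3]] with det -1.
Per unit decrease in water, x* moves by d = (3, -1).
The basis stays optimal until bottling becomes binding; allowable decrease = 1.6 hL.

1.6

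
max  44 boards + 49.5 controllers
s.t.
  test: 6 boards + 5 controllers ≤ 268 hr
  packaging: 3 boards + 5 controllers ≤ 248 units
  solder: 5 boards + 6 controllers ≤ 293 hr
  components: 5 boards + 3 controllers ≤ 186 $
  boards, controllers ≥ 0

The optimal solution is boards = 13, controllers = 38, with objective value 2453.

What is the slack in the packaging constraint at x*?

19

packaging used = 3·13 + 5·38 = 229; slack = 248 − 229 = 19.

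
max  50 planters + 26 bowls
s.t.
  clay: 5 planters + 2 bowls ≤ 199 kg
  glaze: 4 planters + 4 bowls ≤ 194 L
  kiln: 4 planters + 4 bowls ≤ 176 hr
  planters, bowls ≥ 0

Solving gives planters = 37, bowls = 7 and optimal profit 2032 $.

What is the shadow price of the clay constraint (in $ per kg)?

8

Check each constraint at x*: clay 199/199 (tight); glaze 176/194 (slack 18); kiln 176/176 (tight).
Slack constraints have shadow price 0 (complementary slackness).
From A_Bᵀ y = c: 5·y_clay + 4·y_kiln = 50; 2·y_clay + 4·y_kiln = 26.
Solving: y_clay = 8, y_kiln = 2.5.
Shadow price of clay = 8.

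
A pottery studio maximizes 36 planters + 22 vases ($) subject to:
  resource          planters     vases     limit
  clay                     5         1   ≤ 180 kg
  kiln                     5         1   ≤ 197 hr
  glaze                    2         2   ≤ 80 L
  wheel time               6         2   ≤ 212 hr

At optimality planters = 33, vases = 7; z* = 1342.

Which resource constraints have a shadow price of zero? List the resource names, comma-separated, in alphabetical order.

clay, kiln

clay: 172/180 (slack 8)
kiln: 172/197 (slack 25)
glaze: 80/80 (binding)
wheel time: 212/212 (binding)
By complementary slackness, a constraint with positive slack has shadow price 0 → clay, kiln.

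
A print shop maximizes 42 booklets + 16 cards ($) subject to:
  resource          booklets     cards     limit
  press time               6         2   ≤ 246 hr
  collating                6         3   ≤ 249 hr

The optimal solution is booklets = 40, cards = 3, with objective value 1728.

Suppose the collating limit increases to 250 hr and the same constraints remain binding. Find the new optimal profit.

Both press time and collating are binding at x*.
The binding rows give the dual system: 6·y_press time + 6·y_collating = 42 and 2·y_press time + 3·y_collating = 16.
→ y_press time = 5 and y_collating = 2.
Δz = y_collating·Δb = 2 × (1) = 2, so new z* = 1728 + 2 = 1730.

1730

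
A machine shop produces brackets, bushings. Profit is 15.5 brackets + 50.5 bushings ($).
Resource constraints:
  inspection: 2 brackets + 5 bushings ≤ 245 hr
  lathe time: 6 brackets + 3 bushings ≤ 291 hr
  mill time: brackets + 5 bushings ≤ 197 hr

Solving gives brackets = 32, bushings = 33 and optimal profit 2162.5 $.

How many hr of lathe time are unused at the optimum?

0

lathe time used = 6·32 + 3·33 = 291; slack = 291 − 291 = 0.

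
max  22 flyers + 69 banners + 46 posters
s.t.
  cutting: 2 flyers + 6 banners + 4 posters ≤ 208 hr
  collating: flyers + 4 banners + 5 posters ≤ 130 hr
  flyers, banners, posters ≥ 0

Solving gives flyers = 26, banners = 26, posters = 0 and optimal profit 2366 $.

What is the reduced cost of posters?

-7

Check each constraint at x*: cutting 208/208 (tight); collating 130/130 (tight).
From A_Bᵀ y = c: 2·y_cutting + 1·y_collating = 22; 6·y_cutting + 4·y_collating = 69.
Solving: y_cutting = 9.5, y_collating = 3.
Reduced cost of posters: c₃ − yᵀa₃ = 46 − (9.5·4 + 3·5) = 46 − 53 = -7.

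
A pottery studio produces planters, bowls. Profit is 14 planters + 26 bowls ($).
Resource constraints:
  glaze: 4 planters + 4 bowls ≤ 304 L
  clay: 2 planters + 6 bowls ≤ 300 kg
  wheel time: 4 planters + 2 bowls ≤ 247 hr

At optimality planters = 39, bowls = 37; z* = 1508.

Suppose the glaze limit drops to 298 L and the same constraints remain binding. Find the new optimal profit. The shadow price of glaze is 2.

Δb = -6, so new z* = 1508 + (2)·(-6) = 1508 − 12 = 1496.

1496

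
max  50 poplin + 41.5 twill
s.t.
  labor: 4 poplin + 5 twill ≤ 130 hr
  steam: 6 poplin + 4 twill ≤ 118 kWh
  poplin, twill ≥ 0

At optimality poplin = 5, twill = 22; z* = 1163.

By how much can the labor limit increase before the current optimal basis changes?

Binding constraints: labor, steam. The basis is B = [[4,5],[6,4]] with det -14.
Per unit increase in labor, x* moves by d = (-0.2857, 0.4286).
The basis stays optimal until poplin reaches 0; allowable increase = 17.5 hr.

17.5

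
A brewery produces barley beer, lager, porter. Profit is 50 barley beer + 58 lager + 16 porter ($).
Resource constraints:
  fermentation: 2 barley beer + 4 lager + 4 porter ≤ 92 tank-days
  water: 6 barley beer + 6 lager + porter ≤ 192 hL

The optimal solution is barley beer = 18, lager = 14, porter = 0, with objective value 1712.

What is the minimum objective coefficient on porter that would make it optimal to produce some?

23

Check each constraint at x*: fermentation 92/92 (tight); water 192/192 (tight).
Dual feasibility on the basic columns requires 2·y_fermentation + 6·y_water = 50, 4·y_fermentation + 6·y_water = 58.
This yields shadow prices y_fermentation = 4, y_water = 7.
porter enters the basis when its profit ≥ yᵀa₃ = 4·4 + 7·1 = 23.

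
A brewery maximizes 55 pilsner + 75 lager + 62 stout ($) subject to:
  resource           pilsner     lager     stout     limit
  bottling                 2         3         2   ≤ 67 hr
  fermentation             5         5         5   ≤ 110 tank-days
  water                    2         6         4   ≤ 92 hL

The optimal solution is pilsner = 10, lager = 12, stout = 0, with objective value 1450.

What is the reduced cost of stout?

Binding: fermentation and water. Non-binding: bottling (11 unused).
By complementary slackness, y = 0 for the non-binding constraint.
From A_Bᵀ y = c: 5·y_fermentation + 2·y_water = 55; 5·y_fermentation + 6·y_water = 75.
→ y_fermentation = 9 and y_water = 5.
Reduced cost of stout: c₃ − yᵀa₃ = 62 − (9·5 + 5·4) = 62 − 65 = -3.

-3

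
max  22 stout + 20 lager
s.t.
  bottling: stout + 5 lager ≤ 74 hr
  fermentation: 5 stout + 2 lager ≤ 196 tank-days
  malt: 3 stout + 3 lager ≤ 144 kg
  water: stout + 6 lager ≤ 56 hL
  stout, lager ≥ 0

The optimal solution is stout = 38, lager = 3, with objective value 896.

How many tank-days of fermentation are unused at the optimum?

0

fermentation used = 5·38 + 2·3 = 196; slack = 196 − 196 = 0.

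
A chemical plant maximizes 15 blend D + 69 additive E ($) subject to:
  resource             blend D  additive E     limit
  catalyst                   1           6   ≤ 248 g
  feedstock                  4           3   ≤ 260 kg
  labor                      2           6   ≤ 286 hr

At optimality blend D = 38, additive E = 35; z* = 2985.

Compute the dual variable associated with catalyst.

Check each constraint at x*: catalyst 248/248 (tight); feedstock 257/260 (slack 3); labor 286/286 (tight).
Since feedstock is not tight, its dual is 0.
The binding rows give the dual system: 1·y_catalyst + 2·y_labor = 15 and 6·y_catalyst + 6·y_labor = 69.
This yields shadow prices y_catalyst = 8, y_labor = 3.5.
Shadow price of catalyst = 8.

8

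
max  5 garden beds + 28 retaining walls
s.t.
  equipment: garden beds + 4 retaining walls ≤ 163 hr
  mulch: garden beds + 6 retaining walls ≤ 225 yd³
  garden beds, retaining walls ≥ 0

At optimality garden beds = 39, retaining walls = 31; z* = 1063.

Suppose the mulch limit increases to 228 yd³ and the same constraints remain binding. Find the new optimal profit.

At the optimum: equipment uses 163 of 163 (binding); mulch uses 225 of 225 (binding).
The binding rows give the dual system: 1·y_equipment + 1·y_mulch = 5 and 4·y_equipment + 6·y_mulch = 28.
This yields shadow prices y_equipment = 1, y_mulch = 4.
Δz = y_mulch·Δb = 4 × (3) = 12, so new z* = 1063 + 12 = 1075.

1075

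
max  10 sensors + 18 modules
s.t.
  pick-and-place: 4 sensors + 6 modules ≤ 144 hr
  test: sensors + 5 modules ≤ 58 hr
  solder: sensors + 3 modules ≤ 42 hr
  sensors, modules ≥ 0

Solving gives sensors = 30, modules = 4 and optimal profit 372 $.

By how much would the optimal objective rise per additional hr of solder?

Binding: pick-and-place and solder. Non-binding: test (8 unused).
Since test is not tight, its dual is 0.
Dual feasibility on the basic columns requires 4·y_pick-and-place + 1·y_solder = 10, 6·y_pick-and-place + 3·y_solder = 18.
Solving: y_pick-and-place = 2, y_solder = 2.
Shadow price of solder = 2.

2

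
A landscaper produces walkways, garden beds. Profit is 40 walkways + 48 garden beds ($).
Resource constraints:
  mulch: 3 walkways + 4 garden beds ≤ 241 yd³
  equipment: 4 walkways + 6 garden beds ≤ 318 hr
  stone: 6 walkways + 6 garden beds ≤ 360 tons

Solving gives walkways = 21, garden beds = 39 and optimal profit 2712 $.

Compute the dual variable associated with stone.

Binding: equipment and stone. Non-binding: mulch (22 unused).
Since mulch is not tight, its dual is 0.
Dual feasibility on the basic columns requires 4·y_equipment + 6·y_stone = 40, 6·y_equipment + 6·y_stone = 48.
This yields shadow prices y_equipment = 4, y_stone = 4.
Shadow price of stone = 4.

4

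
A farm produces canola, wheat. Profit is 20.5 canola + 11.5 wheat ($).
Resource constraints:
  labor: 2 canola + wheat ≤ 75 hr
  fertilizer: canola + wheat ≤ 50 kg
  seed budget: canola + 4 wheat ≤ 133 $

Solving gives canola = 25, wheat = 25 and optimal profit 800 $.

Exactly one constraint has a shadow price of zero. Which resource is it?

labor: 75/75 (binding)
fertilizer: 50/50 (binding)
seed budget: 125/133 (slack 8)
By complementary slackness, a constraint with positive slack has shadow price 0 → seed budget.

seed budget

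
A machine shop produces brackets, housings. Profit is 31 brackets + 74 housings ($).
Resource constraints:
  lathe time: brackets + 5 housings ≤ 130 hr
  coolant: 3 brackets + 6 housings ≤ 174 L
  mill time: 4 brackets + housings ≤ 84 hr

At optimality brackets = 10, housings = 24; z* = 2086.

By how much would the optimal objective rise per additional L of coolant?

At the optimum: lathe time uses 130 of 130 (binding); coolant uses 174 of 174 (binding); mill time uses 64 of 84 (slack = 20).
Slack constraints have shadow price 0 (complementary slackness).
Dual feasibility on the basic columns requires 1·y_lathe time + 3·y_coolant = 31, 5·y_lathe time + 6·y_coolant = 74.
→ y_lathe time = 4 and y_coolant = 9.
Shadow price of coolant = 9.

9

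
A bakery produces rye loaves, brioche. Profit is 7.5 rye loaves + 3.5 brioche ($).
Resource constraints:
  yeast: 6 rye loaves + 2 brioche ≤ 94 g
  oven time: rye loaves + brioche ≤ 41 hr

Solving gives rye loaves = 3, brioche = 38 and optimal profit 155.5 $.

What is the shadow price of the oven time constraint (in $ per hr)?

1.5

At the optimum: yeast uses 94 of 94 (binding); oven time uses 41 of 41 (binding).
From A_Bᵀ y = c: 6·y_yeast + 1·y_oven time = 7.5; 2·y_yeast + 1·y_oven time = 3.5.
This yields shadow prices y_yeast = 1, y_oven time = 1.5.
Shadow price of oven time = 1.5.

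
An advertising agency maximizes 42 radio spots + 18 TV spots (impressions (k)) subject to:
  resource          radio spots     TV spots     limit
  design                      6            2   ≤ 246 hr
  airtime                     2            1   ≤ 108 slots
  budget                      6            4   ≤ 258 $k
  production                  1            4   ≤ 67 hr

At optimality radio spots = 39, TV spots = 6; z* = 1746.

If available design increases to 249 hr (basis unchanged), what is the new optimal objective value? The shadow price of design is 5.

1761

Δb = 3, so new z* = 1746 + (5)·(3) = 1746 + 15 = 1761.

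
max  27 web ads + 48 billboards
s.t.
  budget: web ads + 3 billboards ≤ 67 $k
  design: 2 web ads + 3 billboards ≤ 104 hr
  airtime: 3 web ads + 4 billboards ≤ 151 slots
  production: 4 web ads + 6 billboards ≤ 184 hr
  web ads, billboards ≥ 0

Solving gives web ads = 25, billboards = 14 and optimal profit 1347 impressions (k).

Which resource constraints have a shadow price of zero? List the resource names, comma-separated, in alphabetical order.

airtime, design

budget: 67/67 (binding)
design: 92/104 (slack 12)
airtime: 131/151 (slack 20)
production: 184/184 (binding)
By complementary slackness, a constraint with positive slack has shadow price 0 → airtime, design.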